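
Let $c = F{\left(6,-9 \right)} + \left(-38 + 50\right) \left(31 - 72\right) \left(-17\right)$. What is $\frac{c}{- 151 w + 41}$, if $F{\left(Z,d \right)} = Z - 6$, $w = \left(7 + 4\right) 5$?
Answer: $- \frac{2091}{2066} \approx -1.0121$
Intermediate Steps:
$w = 55$ ($w = 11 \cdot 5 = 55$)
$F{\left(Z,d \right)} = -6 + Z$ ($F{\left(Z,d \right)} = Z - 6 = -6 + Z$)
$c = 8364$ ($c = \left(-6 + 6\right) + \left(-38 + 50\right) \left(31 - 72\right) \left(-17\right) = 0 + 12 \left(-41\right) \left(-17\right) = 0 - -8364 = 0 + 8364 = 8364$)
$\frac{c}{- 151 w + 41} = \frac{8364}{\left(-151\right) 55 + 41} = \frac{8364}{-8305 + 41} = \frac{8364}{-8264} = 8364 \left(- \frac{1}{8264}\right) = - \frac{2091}{2066}$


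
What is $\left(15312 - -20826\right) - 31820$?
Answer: $4318$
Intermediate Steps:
$\left(15312 - -20826\right) - 31820 = \left(15312 + 20826\right) - 31820 = 36138 - 31820 = 4318$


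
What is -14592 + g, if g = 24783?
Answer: 10191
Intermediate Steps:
-14592 + g = -14592 + 24783 = 10191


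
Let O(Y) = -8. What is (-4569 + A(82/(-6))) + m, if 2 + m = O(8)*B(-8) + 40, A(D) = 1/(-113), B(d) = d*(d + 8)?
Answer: -512004/113 ≈ -4531.0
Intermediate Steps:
B(d) = d*(8 + d)
A(D) = -1/113
m = 38 (m = -2 + (-(-64)*(8 - 8) + 40) = -2 + (-(-64)*0 + 40) = -2 + (-8*0 + 40) = -2 + (0 + 40) = -2 + 40 = 38)
(-4569 + A(82/(-6))) + m = (-4569 - 1/113) + 38 = -516298/113 + 38 = -512004/113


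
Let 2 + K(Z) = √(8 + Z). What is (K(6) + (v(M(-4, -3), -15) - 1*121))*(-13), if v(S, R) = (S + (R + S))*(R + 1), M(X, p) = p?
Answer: -2223 - 13*√14 ≈ -2271.6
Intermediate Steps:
v(S, R) = (1 + R)*(R + 2*S) (v(S, R) = (R + 2*S)*(1 + R) = (1 + R)*(R + 2*S))
K(Z) = -2 + √(8 + Z)
(K(6) + (v(M(-4, -3), -15) - 1*121))*(-13) = ((-2 + √(8 + 6)) + ((-15 + (-15)² + 2*(-3) + 2*(-15)*(-3)) - 1*121))*(-13) = ((-2 + √14) + ((-15 + 225 - 6 + 90) - 121))*(-13) = ((-2 + √14) + (294 - 121))*(-13) = ((-2 + √14) + 173)*(-13) = (171 + √14)*(-13) = -2223 - 13*√14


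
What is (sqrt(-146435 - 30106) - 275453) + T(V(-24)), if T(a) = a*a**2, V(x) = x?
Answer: -289277 + I*sqrt(176541) ≈ -2.8928e+5 + 420.17*I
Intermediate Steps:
T(a) = a**3
(sqrt(-146435 - 30106) - 275453) + T(V(-24)) = (sqrt(-146435 - 30106) - 275453) + (-24)**3 = (sqrt(-176541) - 275453) - 13824 = (I*sqrt(176541) - 275453) - 13824 = (-275453 + I*sqrt(176541)) - 13824 = -289277 + I*sqrt(176541)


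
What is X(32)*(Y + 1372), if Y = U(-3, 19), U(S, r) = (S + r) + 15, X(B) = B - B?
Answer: 0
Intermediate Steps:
X(B) = 0
U(S, r) = 15 + S + r
Y = 31 (Y = 15 - 3 + 19 = 31)
X(32)*(Y + 1372) = 0*(31 + 1372) = 0*1403 = 0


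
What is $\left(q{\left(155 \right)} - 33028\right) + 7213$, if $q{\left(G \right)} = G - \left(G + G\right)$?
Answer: $-25970$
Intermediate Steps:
$q{\left(G \right)} = - G$ ($q{\left(G \right)} = G - 2 G = - G$)
$\left(q{\left(155 \right)} - 33028\right) + 7213 = \left(\left(-1\right) 155 - 33028\right) + 7213 = \left(-155 - 33028\right) + 7213 = -33183 + 7213 = -25970$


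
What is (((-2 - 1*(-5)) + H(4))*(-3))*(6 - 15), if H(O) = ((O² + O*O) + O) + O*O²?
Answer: 2781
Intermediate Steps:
H(O) = O + O³ + 2*O² (H(O) = ((O² + O²) + O) + O³ = (2*O² + O) + O³ = (O + 2*O²) + O³ = O + O³ + 2*O²)
(((-2 - 1*(-5)) + H(4))*(-3))*(6 - 15) = (((-2 - 1*(-5)) + 4*(1 + 4² + 2*4))*(-3))*(6 - 15) = (((-2 + 5) + 4*(1 + 16 + 8))*(-3))*(-9) = ((3 + 4*25)*(-3))*(-9) = ((3 + 100)*(-3))*(-9) = (103*(-3))*(-9) = -309*(-9) = 2781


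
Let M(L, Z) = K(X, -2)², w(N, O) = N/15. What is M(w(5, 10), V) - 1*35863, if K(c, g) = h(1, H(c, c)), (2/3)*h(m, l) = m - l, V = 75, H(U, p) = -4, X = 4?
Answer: -143227/4 ≈ -35807.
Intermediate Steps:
h(m, l) = -3*l/2 + 3*m/2 (h(m, l) = 3*(m - l)/2 = -3*l/2 + 3*m/2)
w(N, O) = N/15 (w(N, O) = N*(1/15) = N/15)
K(c, g) = 15/2 (K(c, g) = -3/2*(-4) + (3/2)*1 = 6 + 3/2 = 15/2)
M(L, Z) = 225/4 (M(L, Z) = (15/2)² = 225/4)
M(w(5, 10), V) - 1*35863 = 225/4 - 1*35863 = 225/4 - 35863 = -143227/4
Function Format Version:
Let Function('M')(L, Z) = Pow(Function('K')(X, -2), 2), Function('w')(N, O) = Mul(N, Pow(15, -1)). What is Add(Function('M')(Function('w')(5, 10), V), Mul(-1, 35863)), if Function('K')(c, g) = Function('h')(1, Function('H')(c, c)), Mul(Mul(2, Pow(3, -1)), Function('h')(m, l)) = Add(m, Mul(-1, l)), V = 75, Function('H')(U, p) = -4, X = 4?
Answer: Rational(-143227, 4) ≈ -35807.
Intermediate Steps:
Function('h')(m, l) = Add(Mul(Rational(-3, 2), l), Mul(Rational(3, 2), m)) (Function('h')(m, l) = Mul(Rational(3, 2), Add(m, Mul(-1, l))) = Add(Mul(Rational(-3, 2), l), Mul(Rational(3, 2), m)))
Function('w')(N, O) = Mul(Rational(1, 15), N) (Function('w')(N, O) = Mul(N, Rational(1, 15)) = Mul(Rational(1, 15), N))
Function('K')(c, g) = Rational(15, 2) (Function('K')(c, g) = Add(Mul(Rational(-3, 2), -4), Mul(Rational(3, 2), 1)) = Add(6, Rational(3, 2)) = Rational(15, 2))
Function('M')(L, Z) = Rational(225, 4) (Function('M')(L, Z) = Pow(Rational(15, 2), 2) = Rational(225, 4))
Add(Function('M')(Function('w')(5, 10), V), Mul(-1, 35863)) = Add(Rational(225, 4), Mul(-1, 35863)) = Add(Rational(225, 4), -35863) = Rational(-143227, 4)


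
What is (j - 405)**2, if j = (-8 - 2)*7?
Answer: 225625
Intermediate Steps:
j = -70 (j = -10*7 = -70)
(j - 405)**2 = (-70 - 405)**2 = (-475)**2 = 225625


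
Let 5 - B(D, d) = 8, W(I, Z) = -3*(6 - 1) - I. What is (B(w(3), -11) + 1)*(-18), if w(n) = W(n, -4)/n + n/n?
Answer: 36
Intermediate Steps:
W(I, Z) = -15 - I (W(I, Z) = -3*5 - I = -15 - I)
w(n) = 1 + (-15 - n)/n (w(n) = (-15 - n)/n + n/n = (-15 - n)/n + 1 = 1 + (-15 - n)/n)
B(D, d) = -3 (B(D, d) = 5 - 1*8 = 5 - 8 = -3)
(B(w(3), -11) + 1)*(-18) = (-3 + 1)*(-18) = -2*(-18) = 36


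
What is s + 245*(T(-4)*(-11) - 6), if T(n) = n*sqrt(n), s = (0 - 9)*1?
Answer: -1479 + 21560*I ≈ -1479.0 + 21560.0*I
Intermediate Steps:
s = -9 (s = -9*1 = -9)
T(n) = n**(3/2)
s + 245*(T(-4)*(-11) - 6) = -9 + 245*((-4)**(3/2)*(-11) - 6) = -9 + 245*(-8*I*(-11) - 6) = -9 + 245*(88*I - 6) = -9 + 245*(-6 + 88*I) = -9 + (-1470 + 21560*I) = -1479 + 21560*I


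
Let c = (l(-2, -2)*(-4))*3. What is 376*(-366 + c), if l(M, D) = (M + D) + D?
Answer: -110544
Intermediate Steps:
l(M, D) = M + 2*D (l(M, D) = (D + M) + D = M + 2*D)
c = 72 (c = ((-2 + 2*(-2))*(-4))*3 = ((-2 - 4)*(-4))*3 = -6*(-4)*3 = 24*3 = 72)
376*(-366 + c) = 376*(-366 + 72) = 376*(-294) = -110544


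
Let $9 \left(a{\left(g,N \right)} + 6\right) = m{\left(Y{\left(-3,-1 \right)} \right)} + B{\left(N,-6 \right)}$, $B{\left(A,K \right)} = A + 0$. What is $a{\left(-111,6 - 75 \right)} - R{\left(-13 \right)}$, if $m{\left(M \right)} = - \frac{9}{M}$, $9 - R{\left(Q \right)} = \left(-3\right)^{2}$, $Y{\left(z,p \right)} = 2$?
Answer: $- \frac{85}{6} \approx -14.167$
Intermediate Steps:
$R{\left(Q \right)} = 0$ ($R{\left(Q \right)} = 9 - \left(-3\right)^{2} = 9 - 9 = 0$)
$B{\left(A,K \right)} = A$
$a{\left(g,N \right)} = - \frac{13}{2} + \frac{N}{9}$ ($a{\left(g,N \right)} = -6 + \frac{- \frac{9}{2} + N}{9} = -6 + \left(- \frac{1}{2} + \frac{N}{9}\right) = - \frac{13}{2} + \frac{N}{9}$)
$a{\left(-111,6 - 75 \right)} - R{\left(-13 \right)} = \left(- \frac{13}{2} + \frac{6 - 75}{9}\right) - 0 = \left(- \frac{13}{2} + \frac{1}{9} \left(-69\right)\right) + 0 = \left(- \frac{13}{2} - \frac{23}{3}\right) + 0 = - \frac{85}{6} + 0 = - \frac{85}{6}$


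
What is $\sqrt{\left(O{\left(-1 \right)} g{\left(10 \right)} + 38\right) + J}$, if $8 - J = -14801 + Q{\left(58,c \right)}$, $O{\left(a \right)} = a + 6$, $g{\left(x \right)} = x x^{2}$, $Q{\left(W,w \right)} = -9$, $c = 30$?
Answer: $4 \sqrt{1241} \approx 140.91$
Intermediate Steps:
$g{\left(x \right)} = x^{3}$
$O{\left(a \right)} = 6 + a$
$J = 14818$ ($J = 8 - \left(-14801 - 9\right) = 8 - -14810 = 8 + 14810 = 14818$)
$\sqrt{\left(O{\left(-1 \right)} g{\left(10 \right)} + 38\right) + J} = \sqrt{\left(\left(6 - 1\right) 10^{3} + 38\right) + 14818} = \sqrt{\left(5 \cdot 1000 + 38\right) + 14818} = \sqrt{\left(5000 + 38\right) + 14818} = \sqrt{5038 + 14818} = \sqrt{19856} = 4 \sqrt{1241}$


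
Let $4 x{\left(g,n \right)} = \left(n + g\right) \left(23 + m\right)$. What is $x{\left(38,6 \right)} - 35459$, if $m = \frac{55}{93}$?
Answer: $- \frac{3273553}{93} \approx -35200.0$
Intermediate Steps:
$m = \frac{55}{93}$ ($m = 55 \cdot \frac{1}{93} = \frac{55}{93} \approx 0.5914$)
$x{\left(g,n \right)} = \frac{1097 g}{186} + \frac{1097 n}{186}$ ($x{\left(g,n \right)} = \frac{\left(n + g\right) \left(23 + \frac{55}{93}\right)}{4} = \frac{\left(g + n\right) \frac{2194}{93}}{4} = \frac{\frac{2194 g}{93} + \frac{2194 n}{93}}{4} = \frac{1097 g}{186} + \frac{1097 n}{186}$)
$x{\left(38,6 \right)} - 35459 = \left(\frac{1097}{186} \cdot 38 + \frac{1097}{186} \cdot 6\right) - 35459 = \left(\frac{20843}{93} + \frac{1097}{31}\right) - 35459 = \frac{24134}{93} - 35459 = - \frac{3273553}{93}$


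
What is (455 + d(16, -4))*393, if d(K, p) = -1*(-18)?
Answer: 185889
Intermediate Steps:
d(K, p) = 18
(455 + d(16, -4))*393 = (455 + 18)*393 = 473*393 = 185889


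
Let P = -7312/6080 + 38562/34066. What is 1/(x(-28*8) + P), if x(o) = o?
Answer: -6472540/1450306261 ≈ -0.0044629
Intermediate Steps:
P = -457301/6472540 (P = -7312*1/6080 + 38562*(1/34066) = -457/380 + 19281/17033 = -457301/6472540 ≈ -0.070652)
1/(x(-28*8) + P) = 1/(-28*8 - 457301/6472540) = 1/(-224 - 457301/6472540) = 1/(-1450306261/6472540) = -6472540/1450306261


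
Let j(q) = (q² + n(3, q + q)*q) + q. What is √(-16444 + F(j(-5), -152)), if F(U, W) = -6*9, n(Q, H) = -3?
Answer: I*√16498 ≈ 128.44*I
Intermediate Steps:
j(q) = q² - 2*q (j(q) = (q² - 3*q) + q = q² - 2*q)
F(U, W) = -54
√(-16444 + F(j(-5), -152)) = √(-16444 - 54) = √(-16498) = I*√16498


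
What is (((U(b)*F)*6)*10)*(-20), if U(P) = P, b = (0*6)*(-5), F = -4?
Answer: 0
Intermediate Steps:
b = 0 (b = 0*(-5) = 0)
(((U(b)*F)*6)*10)*(-20) = (((0*(-4))*6)*10)*(-20) = ((0*6)*10)*(-20) = (0*10)*(-20) = 0*(-20) = 0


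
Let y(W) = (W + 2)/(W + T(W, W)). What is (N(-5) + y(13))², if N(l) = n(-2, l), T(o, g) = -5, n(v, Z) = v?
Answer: 1/64 ≈ 0.015625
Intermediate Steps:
N(l) = -2
y(W) = (2 + W)/(-5 + W) (y(W) = (W + 2)/(W - 5) = (2 + W)/(-5 + W))
(N(-5) + y(13))² = (-2 + (2 + 13)/(-5 + 13))² = (-2 + 15/8)² = (-⅛)² = 1/64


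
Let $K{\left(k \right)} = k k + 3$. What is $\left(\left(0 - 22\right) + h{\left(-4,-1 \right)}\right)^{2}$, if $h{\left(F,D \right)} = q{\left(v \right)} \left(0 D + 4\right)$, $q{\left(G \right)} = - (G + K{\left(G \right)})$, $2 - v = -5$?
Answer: $66564$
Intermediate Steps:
$v = 7$ ($v = 2 - -5 = 2 + 5 = 7$)
$K{\left(k \right)} = 3 + k^{2}$ ($K{\left(k \right)} = k^{2} + 3 = 3 + k^{2}$)
$q{\left(G \right)} = -3 - G - G^{2}$ ($q{\left(G \right)} = - (G + \left(3 + G^{2}\right)) = - (3 + G + G^{2}) = -3 - G - G^{2}$)
$h{\left(F,D \right)} = -236$ ($h{\left(F,D \right)} = \left(-3 - 7 - 7^{2}\right) \left(0 D + 4\right) = \left(-3 - 7 - 49\right) \left(0 + 4\right) = \left(-3 - 7 - 49\right) 4 = \left(-59\right) 4 = -236$)
$\left(\left(0 - 22\right) + h{\left(-4,-1 \right)}\right)^{2} = \left(\left(0 - 22\right) - 236\right)^{2} = \left(-22 - 236\right)^{2} = \left(-258\right)^{2} = 66564$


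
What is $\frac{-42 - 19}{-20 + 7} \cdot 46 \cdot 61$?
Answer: $\frac{171166}{13} \approx 13167.0$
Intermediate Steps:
$\frac{-42 - 19}{-20 + 7} \cdot 46 \cdot 61 = - \frac{61}{-13} \cdot 46 \cdot 61 = \left(-61\right) \left(- \frac{1}{13}\right) 46 \cdot 61 = \frac{61}{13} \cdot 46 \cdot 61 = \frac{2806}{13} \cdot 61 = \frac{171166}{13}$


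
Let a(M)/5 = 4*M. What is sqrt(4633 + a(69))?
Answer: sqrt(6013) ≈ 77.544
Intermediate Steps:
a(M) = 20*M (a(M) = 5*(4*M) = 20*M)
sqrt(4633 + a(69)) = sqrt(4633 + 20*69) = sqrt(4633 + 1380) = sqrt(6013)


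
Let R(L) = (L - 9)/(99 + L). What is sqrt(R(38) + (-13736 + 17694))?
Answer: 5*sqrt(2971667)/137 ≈ 62.914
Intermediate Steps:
R(L) = (-9 + L)/(99 + L)
sqrt(R(38) + (-13736 + 17694)) = sqrt((-9 + 38)/(99 + 38) + (-13736 + 17694)) = sqrt(29/137 + 3958) = sqrt(542275/137) = 5*sqrt(2971667)/137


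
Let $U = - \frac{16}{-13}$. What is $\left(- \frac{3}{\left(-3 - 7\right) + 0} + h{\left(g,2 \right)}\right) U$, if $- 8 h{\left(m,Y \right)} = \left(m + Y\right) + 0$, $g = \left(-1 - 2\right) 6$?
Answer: $\frac{184}{65} \approx 2.8308$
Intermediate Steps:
$g = -18$ ($g = \left(-3\right) 6 = -18$)
$h{\left(m,Y \right)} = - \frac{Y}{8} - \frac{m}{8}$ ($h{\left(m,Y \right)} = - \frac{\left(m + Y\right) + 0}{8} = - \frac{\left(Y + m\right) + 0}{8} = - \frac{Y + m}{8} = - \frac{Y}{8} - \frac{m}{8}$)
$U = \frac{16}{13}$ ($U = \left(-16\right) \left(- \frac{1}{13}\right) = \frac{16}{13} \approx 1.2308$)
$\left(- \frac{3}{\left(-3 - 7\right) + 0} + h{\left(g,2 \right)}\right) U = \left(- \frac{3}{\left(-3 - 7\right) + 0} - -2\right) \frac{16}{13} = \left(- \frac{3}{\left(-3 - 7\right) + 0} + \left(- \frac{1}{4} + \frac{9}{4}\right)\right) \frac{16}{13} = \left(- \frac{3}{-10 + 0} + 2\right) \frac{16}{13} = \left(- \frac{3}{-10} + 2\right) \frac{16}{13} = \left(\left(-3\right) \left(- \frac{1}{10}\right) + 2\right) \frac{16}{13} = \left(\frac{3}{10} + 2\right) \frac{16}{13} = \frac{23}{10} \cdot \frac{16}{13} = \frac{184}{65}$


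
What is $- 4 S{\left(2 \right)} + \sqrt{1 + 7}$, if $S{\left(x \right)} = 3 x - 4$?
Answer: $-8 + 2 \sqrt{2} \approx -5.1716$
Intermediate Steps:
$S{\left(x \right)} = -4 + 3 x$
$- 4 S{\left(2 \right)} + \sqrt{1 + 7} = - 4 \left(-4 + 3 \cdot 2\right) + \sqrt{1 + 7} = - 4 \left(-4 + 6\right) + \sqrt{8} = \left(-4\right) 2 + 2 \sqrt{2} = -8 + 2 \sqrt{2}$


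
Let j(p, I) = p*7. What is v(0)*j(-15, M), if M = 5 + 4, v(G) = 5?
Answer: -525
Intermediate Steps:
M = 9
j(p, I) = 7*p
v(0)*j(-15, M) = 5*(7*(-15)) = 5*(-105) = -525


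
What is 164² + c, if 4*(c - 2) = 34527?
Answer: 142119/4 ≈ 35530.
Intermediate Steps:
c = 34535/4 (c = 2 + (¼)*34527 = 2 + 34527/4 = 34535/4 ≈ 8633.8)
164² + c = 164² + 34535/4 = 26896 + 34535/4 = 142119/4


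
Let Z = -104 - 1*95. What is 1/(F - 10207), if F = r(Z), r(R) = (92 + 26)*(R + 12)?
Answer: -1/32273 ≈ -3.0986e-5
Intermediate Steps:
Z = -199 (Z = -104 - 95 = -199)
r(R) = 1416 + 118*R (r(R) = 118*(12 + R) = 1416 + 118*R)
F = -22066 (F = 1416 + 118*(-199) = 1416 - 23482 = -22066)
1/(F - 10207) = 1/(-22066 - 10207) = 1/(-32273) = -1/32273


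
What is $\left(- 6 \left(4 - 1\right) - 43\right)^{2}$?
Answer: $3721$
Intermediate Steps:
$\left(- 6 \left(4 - 1\right) - 43\right)^{2} = \left(\left(-6\right) 3 - 43\right)^{2} = \left(-18 - 43\right)^{2} = \left(-61\right)^{2} = 3721$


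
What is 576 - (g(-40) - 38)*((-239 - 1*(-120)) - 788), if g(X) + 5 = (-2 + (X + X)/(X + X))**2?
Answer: -37518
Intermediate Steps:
g(X) = -4 (g(X) = -5 + (-2 + (X + X)/(X + X))**2 = -5 + (-2 + (2*X)/((2*X)))**2 = -5 + (-2 + (2*X)*(1/(2*X)))**2 = -5 + (-2 + 1)**2 = -5 + (-1)**2 = -5 + 1 = -4)
576 - (g(-40) - 38)*((-239 - 1*(-120)) - 788) = 576 - (-4 - 38)*((-239 - 1*(-120)) - 788) = 576 - (-42)*((-239 + 120) - 788) = 576 - (-42)*(-119 - 788) = 576 - (-42)*(-907) = 576 - 1*38094 = 576 - 38094 = -37518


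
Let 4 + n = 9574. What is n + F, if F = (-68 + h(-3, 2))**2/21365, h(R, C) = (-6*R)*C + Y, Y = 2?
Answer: 40892790/4273 ≈ 9570.0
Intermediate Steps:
n = 9570 (n = -4 + 9574 = 9570)
h(R, C) = 2 - 6*C*R (h(R, C) = (-6*R)*C + 2 = -6*C*R + 2 = 2 - 6*C*R)
F = 180/4273 (F = (-68 + (2 - 6*2*(-3)))**2/21365 = (-68 + (2 + 36))**2*(1/21365) = (-68 + 38)**2*(1/21365) = (-30)**2*(1/21365) = 900*(1/21365) = 180/4273 ≈ 0.042125)
n + F = 9570 + 180/4273 = 40892790/4273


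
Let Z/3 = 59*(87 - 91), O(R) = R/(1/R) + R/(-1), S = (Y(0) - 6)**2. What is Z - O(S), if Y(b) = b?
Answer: -1968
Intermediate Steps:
S = 36 (S = (0 - 6)**2 = (-6)**2 = 36)
O(R) = R**2 - R (O(R) = R*R + R*(-1) = R**2 - R)
Z = -708 (Z = 3*(59*(87 - 91)) = 3*(59*(-4)) = 3*(-236) = -708)
Z - O(S) = -708 - 36*(-1 + 36) = -708 - 36*35 = -708 - 1*1260 = -708 - 1260 = -1968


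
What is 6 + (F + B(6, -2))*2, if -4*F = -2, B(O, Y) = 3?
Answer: 13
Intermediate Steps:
F = 1/2 (F = -1/4*(-2) = 1/2 ≈ 0.50000)
6 + (F + B(6, -2))*2 = 6 + (1/2 + 3)*2 = 6 + (7/2)*2 = 6 + 7 = 13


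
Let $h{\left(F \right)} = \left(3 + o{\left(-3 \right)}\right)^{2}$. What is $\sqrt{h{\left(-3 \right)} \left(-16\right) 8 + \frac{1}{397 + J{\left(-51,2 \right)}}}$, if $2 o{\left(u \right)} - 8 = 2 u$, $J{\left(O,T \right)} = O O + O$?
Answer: $\frac{i \sqrt{17786485885}}{2947} \approx 45.255 i$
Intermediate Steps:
$J{\left(O,T \right)} = O + O^{2}$ ($J{\left(O,T \right)} = O^{2} + O = O + O^{2}$)
$o{\left(u \right)} = 4 + u$ ($o{\left(u \right)} = 4 + \frac{2 u}{2} = 4 + u$)
$h{\left(F \right)} = 16$ ($h{\left(F \right)} = \left(3 + \left(4 - 3\right)\right)^{2} = \left(3 + 1\right)^{2} = 4^{2} = 16$)
$\sqrt{h{\left(-3 \right)} \left(-16\right) 8 + \frac{1}{397 + J{\left(-51,2 \right)}}} = \sqrt{16 \left(-16\right) 8 + \frac{1}{397 - 51 \left(1 - 51\right)}} = \sqrt{\left(-256\right) 8 + \frac{1}{397 - -2550}} = \sqrt{-2048 + \frac{1}{397 + 2550}} = \sqrt{-2048 + \frac{1}{2947}} = \sqrt{- \frac{6035455}{2947}} = \frac{i \sqrt{17786485885}}{2947}$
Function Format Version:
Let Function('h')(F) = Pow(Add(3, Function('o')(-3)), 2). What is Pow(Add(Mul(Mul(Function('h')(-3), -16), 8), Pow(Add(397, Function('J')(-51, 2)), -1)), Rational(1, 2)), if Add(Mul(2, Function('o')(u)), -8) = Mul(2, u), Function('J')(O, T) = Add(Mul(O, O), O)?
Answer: Mul(Rational(1, 2947), I, Pow(17786485885, Rational(1, 2))) ≈ Mul(45.255, I)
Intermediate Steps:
Function('J')(O, T) = Add(O, Pow(O, 2)) (Function('J')(O, T) = Add(Pow(O, 2), O) = Add(O, Pow(O, 2)))
Function('o')(u) = Add(4, u) (Function('o')(u) = Add(4, Mul(Rational(1, 2), Mul(2, u))) = Add(4, u))
Function('h')(F) = 16 (Function('h')(F) = Pow(Add(3, Add(4, -3)), 2) = Pow(Add(3, 1), 2) = Pow(4, 2) = 16)
Pow(Add(Mul(Mul(Function('h')(-3), -16), 8), Pow(Add(397, Function('J')(-51, 2)), -1)), Rational(1, 2)) = Pow(Add(Mul(Mul(16, -16), 8), Pow(Add(397, Mul(-51, Add(1, -51))), -1)), Rational(1, 2)) = Pow(Add(Mul(-256, 8), Pow(Add(397, Mul(-51, -50)), -1)), Rational(1, 2)) = Pow(Add(-2048, Pow(Add(397, 2550), -1)), Rational(1, 2)) = Pow(Add(-2048, Pow(2947, -1)), Rational(1, 2)) = Pow(Add(-2048, Rational(1, 2947)), Rational(1, 2)) = Pow(Rational(-6035455, 2947), Rational(1, 2)) = Mul(Rational(1, 2947), I, Pow(17786485885, Rational(1, 2)))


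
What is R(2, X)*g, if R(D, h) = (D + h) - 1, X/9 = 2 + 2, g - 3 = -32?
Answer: -1073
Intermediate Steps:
g = -29 (g = 3 - 32 = -29)
X = 36 (X = 9*(2 + 2) = 9*4 = 36)
R(D, h) = -1 + D + h
R(2, X)*g = (-1 + 2 + 36)*(-29) = 37*(-29) = -1073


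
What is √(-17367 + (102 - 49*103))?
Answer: 2*I*√5578 ≈ 149.37*I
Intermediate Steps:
√(-17367 + (102 - 49*103)) = √(-17367 + (102 - 5047)) = √(-17367 - 4945) = √(-22312) = 2*I*√5578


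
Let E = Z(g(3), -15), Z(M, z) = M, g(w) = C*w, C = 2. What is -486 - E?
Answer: -492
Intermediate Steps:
g(w) = 2*w
E = 6 (E = 2*3 = 6)
-486 - E = -486 - 1*6 = -486 - 6 = -492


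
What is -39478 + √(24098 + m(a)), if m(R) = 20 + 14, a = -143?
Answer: -39478 + 2*√6033 ≈ -39323.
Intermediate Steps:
m(R) = 34
-39478 + √(24098 + m(a)) = -39478 + √(24098 + 34) = -39478 + √24132 = -39478 + 2*√6033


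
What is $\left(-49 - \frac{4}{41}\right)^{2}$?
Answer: $\frac{4052169}{1681} \approx 2410.6$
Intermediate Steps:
$\left(-49 - \frac{4}{41}\right)^{2} = \left(- \frac{2013}{41}\right)^{2} = \frac{4052169}{1681}$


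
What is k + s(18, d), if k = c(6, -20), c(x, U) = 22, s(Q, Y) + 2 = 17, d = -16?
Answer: 37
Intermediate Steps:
s(Q, Y) = 15 (s(Q, Y) = -2 + 17 = 15)
k = 22
k + s(18, d) = 22 + 15 = 37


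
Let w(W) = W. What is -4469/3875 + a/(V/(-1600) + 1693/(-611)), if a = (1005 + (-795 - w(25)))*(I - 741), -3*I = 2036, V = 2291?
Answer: 2984724518986393/47762486625 ≈ 62491.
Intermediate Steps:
I = -2036/3 (I = -⅓*2036 = -2036/3 ≈ -678.67)
a = -787915/3 (a = (1005 + (-795 - 1*25))*(-2036/3 - 741) = (1005 + (-795 - 25))*(-4259/3) = (1005 - 820)*(-4259/3) = 185*(-4259/3) = -787915/3 ≈ -2.6264e+5)
-4469/3875 + a/(V/(-1600) + 1693/(-611)) = -4469/3875 - 787915/(3*(2291/(-1600) + 1693/(-611))) = -4469*1/3875 - 787915/(3*(2291*(-1/1600) + 1693*(-1/611))) = -4469/3875 - 787915/(3*(-2291/1600 - 1693/611)) = -4469/3875 - 787915/(3*(-4108601/977600)) = -4469/3875 - 787915/3*(-977600/4108601) = -4469/3875 + 770265704000/12325803 = 2984724518986393/47762486625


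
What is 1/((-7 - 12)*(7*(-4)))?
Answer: 1/532 ≈ 0.0018797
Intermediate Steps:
1/((-7 - 12)*(7*(-4))) = 1/(-19*(-28)) = 1/532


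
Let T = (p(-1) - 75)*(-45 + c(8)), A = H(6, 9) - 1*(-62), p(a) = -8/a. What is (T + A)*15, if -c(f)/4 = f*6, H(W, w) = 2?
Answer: 239145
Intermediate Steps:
c(f) = -24*f (c(f) = -4*f*6 = -24*f)
A = 64 (A = 2 - 1*(-62) = 2 + 62 = 64)
T = 15879 (T = (-8/(-1) - 75)*(-45 - 24*8) = (-8*(-1) - 75)*(-45 - 192) = (8 - 75)*(-237) = -67*(-237) = 15879)
(T + A)*15 = (15879 + 64)*15 = 15943*15 = 239145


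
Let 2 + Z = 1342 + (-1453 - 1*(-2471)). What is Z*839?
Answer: 1978362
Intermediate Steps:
Z = 2358 (Z = -2 + (1342 + (-1453 - 1*(-2471))) = -2 + (1342 + (-1453 + 2471)) = -2 + (1342 + 1018) = -2 + 2360 = 2358)
Z*839 = 2358*839 = 1978362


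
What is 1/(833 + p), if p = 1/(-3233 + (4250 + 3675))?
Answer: 4692/3908437 ≈ 0.0012005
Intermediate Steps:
p = 1/4692 (p = 1/(-3233 + 7925) = 1/4692 ≈ 0.00021313)
1/(833 + p) = 1/(833 + 1/4692) = 1/(3908437/4692) = 4692/3908437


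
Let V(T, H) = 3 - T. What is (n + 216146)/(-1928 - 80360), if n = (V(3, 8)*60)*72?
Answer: -108073/41144 ≈ -2.6267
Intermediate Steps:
n = 0 (n = ((3 - 1*3)*60)*72 = ((3 - 3)*60)*72 = (0*60)*72 = 0*72 = 0)
(n + 216146)/(-1928 - 80360) = (0 + 216146)/(-1928 - 80360) = 216146/(-82288) = 216146*(-1/82288) = -108073/41144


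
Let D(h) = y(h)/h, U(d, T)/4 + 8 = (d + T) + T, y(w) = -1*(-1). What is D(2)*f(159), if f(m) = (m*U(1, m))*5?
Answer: 494490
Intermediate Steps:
y(w) = 1
U(d, T) = -32 + 4*d + 8*T (U(d, T) = -32 + 4*((d + T) + T) = -32 + 4*((T + d) + T) = -32 + 4*(d + 2*T) = -32 + (4*d + 8*T) = -32 + 4*d + 8*T)
f(m) = 5*m*(-28 + 8*m) (f(m) = (m*(-32 + 4*1 + 8*m))*5 = (m*(-32 + 4 + 8*m))*5 = (m*(-28 + 8*m))*5 = 5*m*(-28 + 8*m))
D(h) = 1/h
D(2)*f(159) = (20*159*(-7 + 2*159))/2 = (20*159*(-7 + 318))/2 = (20*159*311)/2 = (1/2)*988980 = 494490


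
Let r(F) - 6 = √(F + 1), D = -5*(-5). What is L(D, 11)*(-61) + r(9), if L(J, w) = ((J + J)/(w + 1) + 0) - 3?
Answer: -391/6 + √10 ≈ -62.004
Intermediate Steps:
D = 25
r(F) = 6 + √(1 + F) (r(F) = 6 + √(F + 1) = 6 + √(1 + F))
L(J, w) = -3 + 2*J/(1 + w) (L(J, w) = ((2*J)/(1 + w) + 0) - 3 = (2*J/(1 + w) + 0) - 3 = 2*J/(1 + w) - 3 = -3 + 2*J/(1 + w))
L(D, 11)*(-61) + r(9) = ((-3 - 3*11 + 2*25)/(1 + 11))*(-61) + (6 + √(1 + 9)) = ((-3 - 33 + 50)/12)*(-61) + (6 + √10) = ((1/12)*14)*(-61) + (6 + √10) = (7/6)*(-61) + (6 + √10) = -427/6 + (6 + √10) = -391/6 + √10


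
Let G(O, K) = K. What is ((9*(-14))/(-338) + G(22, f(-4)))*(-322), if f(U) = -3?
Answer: 142968/169 ≈ 845.96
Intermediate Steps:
((9*(-14))/(-338) + G(22, f(-4)))*(-322) = ((9*(-14))/(-338) - 3)*(-322) = (-126*(-1/338) - 3)*(-322) = (63/169 - 3)*(-322) = -444/169*(-322) = 142968/169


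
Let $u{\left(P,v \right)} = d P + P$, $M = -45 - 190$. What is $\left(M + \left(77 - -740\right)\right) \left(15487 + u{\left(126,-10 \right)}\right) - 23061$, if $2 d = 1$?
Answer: $9100371$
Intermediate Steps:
$d = \frac{1}{2}$ ($d = \frac{1}{2} \cdot 1 = \frac{1}{2} \approx 0.5$)
$M = -235$ ($M = -45 - 190 = -235$)
$u{\left(P,v \right)} = \frac{3 P}{2}$ ($u{\left(P,v \right)} = \frac{P}{2} + P = \frac{3 P}{2}$)
$\left(M + \left(77 - -740\right)\right) \left(15487 + u{\left(126,-10 \right)}\right) - 23061 = \left(-235 + \left(77 - -740\right)\right) \left(15487 + \frac{3}{2} \cdot 126\right) - 23061 = \left(-235 + \left(77 + 740\right)\right) \left(15487 + 189\right) - 23061 = \left(-235 + 817\right) 15676 - 23061 = 582 \cdot 15676 - 23061 = 9123432 - 23061 = 9100371$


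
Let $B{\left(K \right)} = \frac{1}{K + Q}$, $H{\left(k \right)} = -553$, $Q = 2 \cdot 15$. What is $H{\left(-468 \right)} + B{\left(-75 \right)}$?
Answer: $- \frac{24886}{45} \approx -553.02$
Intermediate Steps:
$Q = 30$
$B{\left(K \right)} = \frac{1}{30 + K}$ ($B{\left(K \right)} = \frac{1}{K + 30} = \frac{1}{30 + K}$)
$H{\left(-468 \right)} + B{\left(-75 \right)} = -553 + \frac{1}{30 - 75} = -553 + \frac{1}{-45} = -553 - \frac{1}{45} = - \frac{24886}{45}$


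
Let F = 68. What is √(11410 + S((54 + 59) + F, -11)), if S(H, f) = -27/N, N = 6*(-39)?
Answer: √7713238/26 ≈ 106.82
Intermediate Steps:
N = -234
S(H, f) = 3/26 (S(H, f) = -27/(-234) = -27*(-1/234) = 3/26)
√(11410 + S((54 + 59) + F, -11)) = √(11410 + 3/26) = √(296663/26) = √7713238/26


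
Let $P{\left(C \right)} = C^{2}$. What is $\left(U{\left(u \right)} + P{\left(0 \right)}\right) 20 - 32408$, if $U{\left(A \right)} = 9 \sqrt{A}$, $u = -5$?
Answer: $-32408 + 180 i \sqrt{5} \approx -32408.0 + 402.49 i$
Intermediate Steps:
$\left(U{\left(u \right)} + P{\left(0 \right)}\right) 20 - 32408 = \left(9 \sqrt{-5} + 0^{2}\right) 20 - 32408 = \left(9 i \sqrt{5} + 0\right) 20 - 32408 = 9 i \sqrt{5} \cdot 20 - 32408 = 180 i \sqrt{5} - 32408 = -32408 + 180 i \sqrt{5}$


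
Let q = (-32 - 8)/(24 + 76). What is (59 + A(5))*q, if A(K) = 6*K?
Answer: -178/5 ≈ -35.600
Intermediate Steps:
q = -⅖ (q = -40/100 = -40*1/100 = -⅖ ≈ -0.40000)
(59 + A(5))*q = (59 + 6*5)*(-⅖) = (59 + 30)*(-⅖) = 89*(-⅖) = -178/5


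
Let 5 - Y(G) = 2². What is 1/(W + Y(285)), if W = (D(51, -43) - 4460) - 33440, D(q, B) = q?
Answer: -1/37848 ≈ -2.6421e-5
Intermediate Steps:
Y(G) = 1 (Y(G) = 5 - 1*2² = 5 - 1*4 = 5 - 4 = 1)
W = -37849 (W = (51 - 4460) - 33440 = -4409 - 33440 = -37849)
1/(W + Y(285)) = 1/(-37849 + 1) = 1/(-37848) = -1/37848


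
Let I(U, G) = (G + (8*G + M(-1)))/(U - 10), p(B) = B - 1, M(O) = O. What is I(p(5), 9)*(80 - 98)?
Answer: 240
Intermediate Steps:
p(B) = -1 + B
I(U, G) = (-1 + 9*G)/(-10 + U) (I(U, G) = (G + (8*G - 1))/(U - 10) = (G + (-1 + 8*G))/(-10 + U) = (-1 + 9*G)/(-10 + U))
I(p(5), 9)*(80 - 98) = ((-1 + 9*9)/(-10 + (-1 + 5)))*(80 - 98) = ((-1 + 81)/(-10 + 4))*(-18) = (80/(-6))*(-18) = -⅙*80*(-18) = -40/3*(-18) = 240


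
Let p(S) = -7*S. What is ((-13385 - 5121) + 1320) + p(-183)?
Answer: -15905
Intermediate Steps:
((-13385 - 5121) + 1320) + p(-183) = ((-13385 - 5121) + 1320) - 7*(-183) = (-18506 + 1320) + 1281 = -17186 + 1281 = -15905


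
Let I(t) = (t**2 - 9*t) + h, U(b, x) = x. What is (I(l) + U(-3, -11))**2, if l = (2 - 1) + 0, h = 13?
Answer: 36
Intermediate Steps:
l = 1 (l = 1 + 0 = 1)
I(t) = 13 + t**2 - 9*t (I(t) = (t**2 - 9*t) + 13 = 13 + t**2 - 9*t)
(I(l) + U(-3, -11))**2 = ((13 + 1**2 - 9*1) - 11)**2 = ((13 + 1 - 9) - 11)**2 = (5 - 11)**2 = (-6)**2 = 36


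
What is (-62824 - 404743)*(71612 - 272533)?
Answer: 93944029207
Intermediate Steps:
(-62824 - 404743)*(71612 - 272533) = -467567*(-200921) = 93944029207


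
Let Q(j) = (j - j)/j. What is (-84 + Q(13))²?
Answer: 7056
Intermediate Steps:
Q(j) = 0 (Q(j) = 0/j = 0)
(-84 + Q(13))² = (-84 + 0)² = (-84)² = 7056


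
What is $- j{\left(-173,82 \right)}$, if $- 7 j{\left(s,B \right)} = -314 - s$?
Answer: $- \frac{141}{7} \approx -20.143$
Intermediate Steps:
$j{\left(s,B \right)} = \frac{314}{7} + \frac{s}{7}$ ($j{\left(s,B \right)} = - \frac{-314 - s}{7} = \frac{314}{7} + \frac{s}{7}$)
$- j{\left(-173,82 \right)} = - (\frac{314}{7} + \frac{1}{7} \left(-173\right)) = - (\frac{314}{7} - \frac{173}{7}) = \left(-1\right) \frac{141}{7} = - \frac{141}{7}$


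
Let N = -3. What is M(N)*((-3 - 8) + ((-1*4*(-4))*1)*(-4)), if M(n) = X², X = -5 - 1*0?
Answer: -1875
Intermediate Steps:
X = -5 (X = -5 + 0 = -5)
M(n) = 25 (M(n) = (-5)² = 25)
M(N)*((-3 - 8) + ((-1*4*(-4))*1)*(-4)) = 25*((-3 - 8) + ((-1*4*(-4))*1)*(-4)) = 25*(-11 + (-4*(-4)*1)*(-4)) = 25*(-11 + (16*1)*(-4)) = 25*(-11 + 16*(-4)) = 25*(-11 - 64) = 25*(-75) = -1875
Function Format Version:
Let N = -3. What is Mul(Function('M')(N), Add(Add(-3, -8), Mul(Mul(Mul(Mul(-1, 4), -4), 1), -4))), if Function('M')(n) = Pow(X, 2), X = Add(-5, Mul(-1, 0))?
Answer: -1875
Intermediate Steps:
X = -5 (X = Add(-5, 0) = -5)
Function('M')(n) = 25 (Function('M')(n) = Pow(-5, 2) = 25)
Mul(Function('M')(N), Add(Add(-3, -8), Mul(Mul(Mul(Mul(-1, 4), -4), 1), -4))) = Mul(25, Add(Add(-3, -8), Mul(Mul(Mul(Mul(-1, 4), -4), 1), -4))) = Mul(25, Add(-11, Mul(Mul(Mul(-4, -4), 1), -4))) = Mul(25, Add(-11, Mul(Mul(16, 1), -4))) = Mul(25, Add(-11, Mul(16, -4))) = Mul(25, Add(-11, -64)) = Mul(25, -75) = -1875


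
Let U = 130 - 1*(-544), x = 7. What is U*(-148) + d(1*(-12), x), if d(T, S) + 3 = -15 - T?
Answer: -99758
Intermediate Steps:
U = 674 (U = 130 + 544 = 674)
d(T, S) = -18 - T (d(T, S) = -3 + (-15 - T) = -18 - T)
U*(-148) + d(1*(-12), x) = 674*(-148) + (-18 - (-12)) = -99752 + (-18 - 1*(-12)) = -99752 + (-18 + 12) = -99752 - 6 = -99758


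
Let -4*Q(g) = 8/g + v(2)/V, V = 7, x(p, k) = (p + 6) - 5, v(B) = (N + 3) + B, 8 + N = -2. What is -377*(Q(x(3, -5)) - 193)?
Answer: 2040701/28 ≈ 72882.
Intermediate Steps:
N = -10 (N = -8 - 2 = -10)
v(B) = -7 + B (v(B) = (-10 + 3) + B = -7 + B)
x(p, k) = 1 + p (x(p, k) = (6 + p) - 5 = 1 + p)
Q(g) = 5/28 - 2/g (Q(g) = -(8/g + (-7 + 2)/7)/4 = -(8/g - 5*⅐)/4 = -(8/g - 5/7)/4 = -(-5/7 + 8/g)/4 = 5/28 - 2/g)
-377*(Q(x(3, -5)) - 193) = -377*((5/28 - 2/(1 + 3)) - 193) = -377*((5/28 - 2/4) - 193) = -377*((5/28 - 2*¼) - 193) = -377*((5/28 - ½) - 193) = -377*(-9/28 - 193) = -377*(-5413/28) = 2040701/28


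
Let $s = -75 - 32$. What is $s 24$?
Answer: $-2568$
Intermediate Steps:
$s = -107$
$s 24 = \left(-107\right) 24 = -2568$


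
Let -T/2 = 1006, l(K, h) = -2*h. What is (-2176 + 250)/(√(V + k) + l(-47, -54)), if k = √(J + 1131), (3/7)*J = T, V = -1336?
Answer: -5778/(324 + √3*√(-4008 + I*√32073)) ≈ -15.904 + 5.3435*I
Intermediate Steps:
T = -2012 (T = -2*1006 = -2012)
J = -14084/3 (J = (7/3)*(-2012) = -14084/3 ≈ -4694.7)
k = I*√32073/3 (k = √(-14084/3 + 1131) = √(-10691/3) = I*√32073/3 ≈ 59.696*I)
(-2176 + 250)/(√(V + k) + l(-47, -54)) = (-2176 + 250)/(√(-1336 + I*√32073/3) - 2*(-54)) = -1926/(√(-1336 + I*√32073/3) + 108) = -1926/(108 + √(-1336 + I*√32073/3))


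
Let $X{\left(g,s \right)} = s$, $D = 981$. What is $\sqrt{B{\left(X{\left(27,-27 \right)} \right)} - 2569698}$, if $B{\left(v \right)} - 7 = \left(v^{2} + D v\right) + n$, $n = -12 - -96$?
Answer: $i \sqrt{2595365} \approx 1611.0 i$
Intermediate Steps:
$n = 84$ ($n = -12 + 96 = 84$)
$B{\left(v \right)} = 91 + v^{2} + 981 v$ ($B{\left(v \right)} = 7 + \left(\left(v^{2} + 981 v\right) + 84\right) = 7 + \left(84 + v^{2} + 981 v\right) = 91 + v^{2} + 981 v$)
$\sqrt{B{\left(X{\left(27,-27 \right)} \right)} - 2569698} = \sqrt{\left(91 + \left(-27\right)^{2} + 981 \left(-27\right)\right) - 2569698} = \sqrt{\left(91 + 729 - 26487\right) - 2569698} = \sqrt{-25667 - 2569698} = \sqrt{-2595365} = i \sqrt{2595365}$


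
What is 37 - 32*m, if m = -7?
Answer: 261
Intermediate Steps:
37 - 32*m = 37 - 32*(-7) = 37 + 224 = 261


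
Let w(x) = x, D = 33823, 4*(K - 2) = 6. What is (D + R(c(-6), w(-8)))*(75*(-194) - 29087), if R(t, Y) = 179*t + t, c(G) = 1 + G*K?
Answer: -1318841051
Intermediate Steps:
K = 7/2 (K = 2 + (1/4)*6 = 2 + 3/2 = 7/2 ≈ 3.5000)
c(G) = 1 + 7*G/2 (c(G) = 1 + G*(7/2) = 1 + 7*G/2)
R(t, Y) = 180*t
(D + R(c(-6), w(-8)))*(75*(-194) - 29087) = (33823 + 180*(1 + (7/2)*(-6)))*(75*(-194) - 29087) = (33823 + 180*(1 - 21))*(-14550 - 29087) = (33823 + 180*(-20))*(-43637) = (33823 - 3600)*(-43637) = 30223*(-43637) = -1318841051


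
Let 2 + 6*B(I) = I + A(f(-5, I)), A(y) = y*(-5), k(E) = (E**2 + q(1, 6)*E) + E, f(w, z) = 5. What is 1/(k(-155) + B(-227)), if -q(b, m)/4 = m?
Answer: 3/82643 ≈ 3.6301e-5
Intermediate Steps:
q(b, m) = -4*m
k(E) = E**2 - 23*E (k(E) = (E**2 + (-4*6)*E) + E = (E**2 - 24*E) + E = E**2 - 23*E)
A(y) = -5*y
B(I) = -9/2 + I/6 (B(I) = -1/3 + (I - 5*5)/6 = -1/3 + (I - 25)/6 = -1/3 + (-25 + I)/6 = -1/3 + (-25/6 + I/6) = -9/2 + I/6)
1/(k(-155) + B(-227)) = 1/(-155*(-23 - 155) + (-9/2 + (1/6)*(-227))) = 1/(-155*(-178) + (-9/2 - 227/6)) = 1/(27590 - 127/3) = 1/(82643/3) = 3/82643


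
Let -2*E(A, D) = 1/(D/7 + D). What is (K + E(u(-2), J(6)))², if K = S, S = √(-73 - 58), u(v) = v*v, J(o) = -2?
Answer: -134095/1024 + 7*I*√131/16 ≈ -130.95 + 5.0074*I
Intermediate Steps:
u(v) = v²
E(A, D) = -7/(16*D) (E(A, D) = -1/(2*(D/7 + D)) = -7/(8*D)/2 = -7/(16*D))
S = I*√131 (S = √(-131) = I*√131 ≈ 11.446*I)
K = I*√131 ≈ 11.446*I
(K + E(u(-2), J(6)))² = (I*√131 - 7/16/(-2))² = (I*√131 - 7/16*(-½))² = (I*√131 + 7/32)² = (7/32 + I*√131)²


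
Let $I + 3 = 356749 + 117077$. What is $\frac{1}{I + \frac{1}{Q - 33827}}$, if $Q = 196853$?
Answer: $\frac{163026}{77245468399} \approx 2.1105 \cdot 10^{-6}$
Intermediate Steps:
$I = 473823$ ($I = -3 + \left(356749 + 117077\right) = -3 + 473826 = 473823$)
$\frac{1}{I + \frac{1}{Q - 33827}} = \frac{1}{473823 + \frac{1}{196853 - 33827}} = \frac{1}{473823 + \frac{1}{163026}} = \frac{1}{\frac{77245468399}{163026}} = \frac{163026}{77245468399}$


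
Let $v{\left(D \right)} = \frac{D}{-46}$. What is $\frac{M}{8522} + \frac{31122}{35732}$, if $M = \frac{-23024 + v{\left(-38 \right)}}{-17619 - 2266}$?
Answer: $\frac{15164923069872}{17408537988115} \approx 0.87112$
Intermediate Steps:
$v{\left(D \right)} = - \frac{D}{46}$ ($v{\left(D \right)} = D \left(- \frac{1}{46}\right) = - \frac{D}{46}$)
$M = \frac{529533}{457355}$ ($M = \frac{-23024 - - \frac{19}{23}}{-17619 - 2266} = \frac{-23024 + \frac{19}{23}}{-19885} = \left(- \frac{529533}{23}\right) \left(- \frac{1}{19885}\right) = \frac{529533}{457355} \approx 1.1578$)
$\frac{M}{8522} + \frac{31122}{35732} = \frac{529533}{457355 \cdot 8522} + \frac{31122}{35732} = \frac{529533}{457355} \cdot \frac{1}{8522} + 31122 \cdot \frac{1}{35732} = \frac{529533}{3897579310} + \frac{15561}{17866} = \frac{15164923069872}{17408537988115}$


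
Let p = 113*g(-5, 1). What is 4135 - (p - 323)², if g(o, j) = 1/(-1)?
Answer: -185961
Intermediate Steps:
g(o, j) = -1
p = -113 (p = 113*(-1) = -113)
4135 - (p - 323)² = 4135 - (-113 - 323)² = 4135 - 1*(-436)² = 4135 - 1*190096 = 4135 - 190096 = -185961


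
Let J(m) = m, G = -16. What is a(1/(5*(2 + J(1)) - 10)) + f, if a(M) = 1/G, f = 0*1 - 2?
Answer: -33/16 ≈ -2.0625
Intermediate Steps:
f = -2 (f = 0 - 2 = -2)
a(M) = -1/16 (a(M) = 1/(-16) = -1/16)
a(1/(5*(2 + J(1)) - 10)) + f = -1/16 - 2 = -33/16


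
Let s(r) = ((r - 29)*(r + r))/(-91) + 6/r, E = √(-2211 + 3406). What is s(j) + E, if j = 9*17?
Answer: -1934962/4641 + √1195 ≈ -382.36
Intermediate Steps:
j = 153
E = √1195 ≈ 34.569
s(r) = 6/r - 2*r*(-29 + r)/91 (s(r) = ((-29 + r)*(2*r))*(-1/91) + 6/r = (2*r*(-29 + r))*(-1/91) + 6/r = -2*r*(-29 + r)/91 + 6/r = 6/r - 2*r*(-29 + r)/91)
s(j) + E = (2/91)*(273 + 153²*(29 - 1*153))/153 + √1195 = (2/91)*(1/153)*(273 + 23409*(29 - 153)) + √1195 = (2/91)*(1/153)*(273 + 23409*(-124)) + √1195 = (2/91)*(1/153)*(273 - 2902716) + √1195 = (2/91)*(1/153)*(-2902443) + √1195 = -1934962/4641 + √1195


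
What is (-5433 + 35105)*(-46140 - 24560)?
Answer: -2097810400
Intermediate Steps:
(-5433 + 35105)*(-46140 - 24560) = 29672*(-70700) = -2097810400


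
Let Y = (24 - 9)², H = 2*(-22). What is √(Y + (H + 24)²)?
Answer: 25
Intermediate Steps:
H = -44
Y = 225 (Y = 15² = 225)
√(Y + (H + 24)²) = √(225 + (-44 + 24)²) = √(225 + (-20)²) = √(225 + 400) = √625 = 25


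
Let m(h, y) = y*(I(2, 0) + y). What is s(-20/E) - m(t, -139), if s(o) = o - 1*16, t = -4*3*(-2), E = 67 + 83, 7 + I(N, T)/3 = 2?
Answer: -321332/15 ≈ -21422.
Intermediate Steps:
I(N, T) = -15 (I(N, T) = -21 + 3*2 = -21 + 6 = -15)
E = 150
t = 24 (t = -12*(-2) = 24)
m(h, y) = y*(-15 + y)
s(o) = -16 + o (s(o) = o - 16 = -16 + o)
s(-20/E) - m(t, -139) = (-16 - 20/150) - (-139)*(-15 - 139) = (-16 - 20*1/150) - (-139)*(-154) = (-16 - 2/15) - 1*21406 = -242/15 - 21406 = -321332/15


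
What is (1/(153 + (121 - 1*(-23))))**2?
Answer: 1/88209 ≈ 1.1337e-5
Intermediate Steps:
(1/(153 + (121 - 1*(-23))))**2 = (1/(153 + (121 + 23)))**2 = (1/(153 + 144))**2 = (1/297)**2 = 1/88209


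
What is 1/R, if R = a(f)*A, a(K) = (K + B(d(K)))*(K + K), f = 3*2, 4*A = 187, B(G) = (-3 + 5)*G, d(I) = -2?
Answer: 1/1122 ≈ 0.00089127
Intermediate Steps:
B(G) = 2*G
A = 187/4 (A = (¼)*187 = 187/4 ≈ 46.750)
f = 6
a(K) = 2*K*(-4 + K) (a(K) = (K + 2*(-2))*(K + K) = (K - 4)*(2*K) = (-4 + K)*(2*K) = 2*K*(-4 + K))
R = 1122 (R = (2*6*(-4 + 6))*(187/4) = (2*6*2)*(187/4) = 24*(187/4) = 1122)
1/R = 1/1122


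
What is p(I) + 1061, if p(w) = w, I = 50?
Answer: 1111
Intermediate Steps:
p(I) + 1061 = 50 + 1061 = 1111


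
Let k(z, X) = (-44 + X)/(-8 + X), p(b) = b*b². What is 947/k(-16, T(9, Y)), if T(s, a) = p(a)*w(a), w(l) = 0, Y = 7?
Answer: 1894/11 ≈ 172.18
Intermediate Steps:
p(b) = b³
T(s, a) = 0 (T(s, a) = a³*0 = 0)
k(z, X) = (-44 + X)/(-8 + X)
947/k(-16, T(9, Y)) = 947/(((-44 + 0)/(-8 + 0))) = 947/((-44/(-8))) = 947/((-⅛*(-44))) = 947/(11/2) = 947*(2/11) = 1894/11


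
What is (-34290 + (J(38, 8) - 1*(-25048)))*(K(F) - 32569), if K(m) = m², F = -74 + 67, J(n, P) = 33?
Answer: 299476680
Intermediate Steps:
F = -7
(-34290 + (J(38, 8) - 1*(-25048)))*(K(F) - 32569) = (-34290 + (33 - 1*(-25048)))*((-7)² - 32569) = (-34290 + (33 + 25048))*(49 - 32569) = (-34290 + 25081)*(-32520) = -9209*(-32520) = 299476680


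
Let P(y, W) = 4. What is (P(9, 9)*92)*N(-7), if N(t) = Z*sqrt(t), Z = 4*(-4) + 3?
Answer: -4784*I*sqrt(7) ≈ -12657.0*I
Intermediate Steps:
Z = -13 (Z = -16 + 3 = -13)
N(t) = -13*sqrt(t)
(P(9, 9)*92)*N(-7) = (4*92)*(-13*I*sqrt(7)) = 368*(-13*I*sqrt(7)) = -4784*I*sqrt(7)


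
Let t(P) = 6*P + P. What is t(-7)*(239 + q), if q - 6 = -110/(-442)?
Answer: -2655800/221 ≈ -12017.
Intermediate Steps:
t(P) = 7*P
q = 1381/221 (q = 6 - 110/(-442) = 6 - 110*(-1/442) = 6 + 55/221 = 1381/221 ≈ 6.2489)
t(-7)*(239 + q) = (7*(-7))*(239 + 1381/221) = -49*54200/221 = -2655800/221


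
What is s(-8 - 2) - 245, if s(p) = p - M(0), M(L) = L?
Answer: -255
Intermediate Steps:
s(p) = p (s(p) = p - 1*0 = p + 0 = p)
s(-8 - 2) - 245 = (-8 - 2) - 245 = -10 - 245 = -255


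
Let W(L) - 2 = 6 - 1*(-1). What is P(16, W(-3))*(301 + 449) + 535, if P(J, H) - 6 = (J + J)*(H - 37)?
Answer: -666965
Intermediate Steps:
W(L) = 9 (W(L) = 2 + (6 - 1*(-1)) = 2 + (6 + 1) = 2 + 7 = 9)
P(J, H) = 6 + 2*J*(-37 + H) (P(J, H) = 6 + (J + J)*(H - 37) = 6 + (2*J)*(-37 + H) = 6 + 2*J*(-37 + H))
P(16, W(-3))*(301 + 449) + 535 = (6 - 74*16 + 2*9*16)*(301 + 449) + 535 = (6 - 1184 + 288)*750 + 535 = -890*750 + 535 = -667500 + 535 = -666965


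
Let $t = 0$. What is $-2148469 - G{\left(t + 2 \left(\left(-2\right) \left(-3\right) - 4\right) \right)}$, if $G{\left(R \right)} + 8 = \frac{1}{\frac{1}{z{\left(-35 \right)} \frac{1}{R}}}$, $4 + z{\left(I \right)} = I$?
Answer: $- \frac{8593805}{4} \approx -2.1485 \cdot 10^{6}$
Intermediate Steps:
$z{\left(I \right)} = -4 + I$
$G{\left(R \right)} = -8 - \frac{39}{R}$ ($G{\left(R \right)} = -8 + \frac{1}{\frac{1}{\left(-4 - 35\right) \frac{1}{R}}} = -8 + \frac{1}{\frac{1}{\left(-39\right) \frac{1}{R}}} = -8 + \frac{1}{\left(- \frac{1}{39}\right) R} = -8 - \frac{39}{R}$)
$-2148469 - G{\left(t + 2 \left(\left(-2\right) \left(-3\right) - 4\right) \right)} = -2148469 - \left(-8 - \frac{39}{0 + 2 \left(\left(-2\right) \left(-3\right) - 4\right)}\right) = -2148469 - \left(-8 - \frac{39}{0 + 2 \left(6 - 4\right)}\right) = -2148469 - \left(-8 - \frac{39}{0 + 2 \cdot 2}\right) = -2148469 - \left(-8 - \frac{39}{0 + 4}\right) = -2148469 - \left(-8 - \frac{39}{4}\right) = -2148469 - - \frac{71}{4} = -2148469 + \frac{71}{4} = - \frac{8593805}{4}$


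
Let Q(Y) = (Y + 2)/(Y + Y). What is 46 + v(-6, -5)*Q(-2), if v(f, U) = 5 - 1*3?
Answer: 46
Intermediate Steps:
Q(Y) = (2 + Y)/(2*Y) (Q(Y) = (2 + Y)/((2*Y)) = (2 + Y)*(1/(2*Y)) = (2 + Y)/(2*Y))
v(f, U) = 2 (v(f, U) = 5 - 3 = 2)
46 + v(-6, -5)*Q(-2) = 46 + 2*((1/2)*(2 - 2)/(-2)) = 46 + 2*((1/2)*(-1/2)*0) = 46 + 2*0 = 46 + 0 = 46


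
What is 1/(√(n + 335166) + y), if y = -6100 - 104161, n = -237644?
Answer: -110261/12157390599 - √97522/12157390599 ≈ -9.0952e-6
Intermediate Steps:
y = -110261
1/(√(n + 335166) + y) = 1/(√(-237644 + 335166) - 110261) = 1/(√97522 - 110261) = 1/(-110261 + √97522)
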